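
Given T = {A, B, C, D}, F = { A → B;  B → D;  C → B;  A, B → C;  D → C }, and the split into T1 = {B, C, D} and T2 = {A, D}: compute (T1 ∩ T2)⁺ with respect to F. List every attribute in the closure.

T1 ∩ T2 = {D}.
D → C applies, adding C
C → B applies, adding B
Closure: {B, C, D}.

B, C, D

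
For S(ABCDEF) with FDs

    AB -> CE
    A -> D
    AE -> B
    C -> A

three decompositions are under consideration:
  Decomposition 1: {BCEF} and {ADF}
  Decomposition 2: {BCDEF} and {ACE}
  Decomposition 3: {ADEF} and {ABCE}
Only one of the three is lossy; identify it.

Decomposition 1

Decomposition 1: common = {F}, closure = {F} → lossy.
Decomposition 2: common = {CE}, closure = {ABCDE} → lossless.
Decomposition 3: common = {AE}, closure = {ABCDE} → lossless.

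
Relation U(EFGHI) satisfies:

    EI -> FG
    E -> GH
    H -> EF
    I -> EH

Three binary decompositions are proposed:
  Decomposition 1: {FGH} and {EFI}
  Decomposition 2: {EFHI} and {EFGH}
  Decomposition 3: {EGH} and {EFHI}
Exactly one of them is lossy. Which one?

Decomposition 1: common = {F}, closure = {F} → lossy.
Decomposition 2: common = {EFH}, closure = {EFGH} → lossless.
Decomposition 3: common = {EH}, closure = {EFGH} → lossless.

Decomposition 1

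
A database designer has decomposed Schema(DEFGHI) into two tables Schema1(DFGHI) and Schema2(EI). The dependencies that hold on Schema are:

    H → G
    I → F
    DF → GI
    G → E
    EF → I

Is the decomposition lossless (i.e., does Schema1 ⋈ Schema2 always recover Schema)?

No

Common attributes: Schema1 ∩ Schema2 = {I}.
Closure of {I}: I → F applies, adding F. So (I)⁺ = {FI}.
The closure contains neither all of Schema1 = {DFGHI} nor all of Schema2 = {EI}, so the common attributes are not a superkey of either fragment. The join is lossy.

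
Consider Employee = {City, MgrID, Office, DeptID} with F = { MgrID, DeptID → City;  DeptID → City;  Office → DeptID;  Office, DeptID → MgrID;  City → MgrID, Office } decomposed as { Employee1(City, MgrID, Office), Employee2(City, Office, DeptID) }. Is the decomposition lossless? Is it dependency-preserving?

lossless and dependency-preserving

Lossless test: (City, Office)⁺ = {City, MgrID, Office, DeptID}, which contains all of one fragment — lossless.
Dependency preservation: MgrID, DeptID → City; Office, DeptID → MgrID are not contained in any single fragment, but the restricted closure of each left-hand side across the fragments still reaches the right-hand side; the remaining FDs each lie inside some fragment. All dependencies are preserved.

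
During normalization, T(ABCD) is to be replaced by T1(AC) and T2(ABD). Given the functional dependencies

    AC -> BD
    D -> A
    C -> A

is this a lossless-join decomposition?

No

Common attributes: T1 ∩ T2 = {A}.
No dependency enlarges {A}, so (A)⁺ = {A}.
The closure contains neither all of T1 = {AC} nor all of T2 = {ABD}, so the common attributes are not a superkey of either fragment. The join is lossy.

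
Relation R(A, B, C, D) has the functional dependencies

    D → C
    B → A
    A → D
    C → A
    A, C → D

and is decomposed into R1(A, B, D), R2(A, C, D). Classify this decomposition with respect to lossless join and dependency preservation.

lossless and dependency-preserving

Lossless test: (A, D)⁺ = {A, C, D}, which contains all of one fragment — lossless.
Dependency preservation: every FD's attributes lie within a single fragment, so each can be enforced locally — preserved.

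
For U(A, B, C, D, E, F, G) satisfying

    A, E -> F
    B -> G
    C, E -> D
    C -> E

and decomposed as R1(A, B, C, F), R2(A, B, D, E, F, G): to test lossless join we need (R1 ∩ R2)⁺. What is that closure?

R1 ∩ R2 = {A, B, F}.
B → G applies, adding G
Closure: {A, B, F, G}.

A, B, F, G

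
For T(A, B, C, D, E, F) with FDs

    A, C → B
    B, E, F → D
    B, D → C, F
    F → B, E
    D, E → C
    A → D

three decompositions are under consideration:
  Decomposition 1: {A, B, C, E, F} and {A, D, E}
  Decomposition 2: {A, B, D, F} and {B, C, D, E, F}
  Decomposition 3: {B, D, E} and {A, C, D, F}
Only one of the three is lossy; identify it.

Decomposition 1: common = {A, E}, closure = {A, B, C, D, E, F} → lossless.
Decomposition 2: common = {B, D, F}, closure = {B, C, D, E, F} → lossless.
Decomposition 3: common = {D}, closure = {D} → lossy.

Decomposition 3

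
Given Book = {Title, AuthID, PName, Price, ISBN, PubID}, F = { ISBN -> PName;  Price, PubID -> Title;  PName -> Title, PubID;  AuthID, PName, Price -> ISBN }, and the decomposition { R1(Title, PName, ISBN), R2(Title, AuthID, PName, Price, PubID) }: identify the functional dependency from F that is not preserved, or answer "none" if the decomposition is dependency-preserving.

AuthID, PName, Price -> ISBN

Check AuthID, PName, Price → ISBN: no single fragment contains all of {AuthID, PName, Price, ISBN}, and the restricted closure of {AuthID, PName, Price} across the fragments never reaches {ISBN}.
ISBN → PName is preserved.
Price, PubID → Title is preserved.
PName → Title, PubID is preserved.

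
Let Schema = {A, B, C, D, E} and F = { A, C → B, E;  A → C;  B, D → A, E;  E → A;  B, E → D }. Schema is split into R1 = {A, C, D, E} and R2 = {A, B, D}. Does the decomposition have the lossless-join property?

Yes

Common attributes: R1 ∩ R2 = {A, D}.
Closure of {A, D}: A → C applies, adding C; A, C → B, E applies, adding B, E. So (A, D)⁺ = {A, B, C, D, E}.
This closure contains every attribute of R1, so R1 ∩ R2 → R1. The join is lossless.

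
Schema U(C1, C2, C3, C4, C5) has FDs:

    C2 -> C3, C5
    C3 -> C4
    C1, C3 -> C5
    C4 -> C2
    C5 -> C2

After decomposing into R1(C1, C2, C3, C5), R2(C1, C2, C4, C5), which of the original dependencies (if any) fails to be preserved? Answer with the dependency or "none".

none

C2 → C3, C5 lies within R1.
C3 → C4: restricted closure across fragments reaches C4.
C1, C3 → C5 lies within R1.
C4 → C2 lies within R2.
C5 → C2 lies within R1.
Every dependency is enforceable on the fragments, so the decomposition is dependency-preserving.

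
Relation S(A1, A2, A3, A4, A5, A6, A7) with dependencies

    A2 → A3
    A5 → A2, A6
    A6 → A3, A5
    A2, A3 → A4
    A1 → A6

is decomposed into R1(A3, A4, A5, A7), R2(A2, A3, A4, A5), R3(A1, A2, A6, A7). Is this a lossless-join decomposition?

No

Chase test. Columns are A1, A2, A3, A4, A5, A6, A7; row i has aⱼ where attribute j ∈ Ri, else bᵢⱼ.
Initial tableau (one row per fragment):
  row 1: b11 b12 a3 a4 a5 b16 a7
  row 2: b21 a2 a3 a4 a5 b26 b27
  row 3: a1 a2 b33 b34 b35 a6 a7
Rows 2 and 3 agree on A2; apply A2→A3 and equate their A3 entries.
Rows 1 and 2 agree on A5; apply A5→A2, A6 and equate their A2, A6 entries.
Rows 1 and 3 agree on A2, A3; apply A2, A3→A4 and equate their A4 entries.
No row becomes fully distinguished — the join is lossy.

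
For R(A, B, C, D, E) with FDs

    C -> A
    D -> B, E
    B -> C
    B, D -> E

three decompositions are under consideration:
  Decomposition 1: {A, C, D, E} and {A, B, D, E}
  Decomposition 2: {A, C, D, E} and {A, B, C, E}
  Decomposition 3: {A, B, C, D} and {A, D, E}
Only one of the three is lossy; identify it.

Decomposition 2

Decomposition 1: common = {A, D, E}, closure = {A, B, C, D, E} → lossless.
Decomposition 2: common = {A, C, E}, closure = {A, C, E} → lossy.
Decomposition 3: common = {A, D}, closure = {A, B, C, D, E} → lossless.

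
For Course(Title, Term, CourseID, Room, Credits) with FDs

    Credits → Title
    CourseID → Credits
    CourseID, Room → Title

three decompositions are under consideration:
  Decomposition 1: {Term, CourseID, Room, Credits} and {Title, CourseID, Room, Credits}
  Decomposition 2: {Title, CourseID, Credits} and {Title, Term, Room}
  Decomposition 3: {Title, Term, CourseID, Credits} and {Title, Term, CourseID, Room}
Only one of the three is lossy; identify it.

Decomposition 2

Decomposition 1: common = {CourseID, Room, Credits}, closure = {Title, CourseID, Room, Credits} → lossless.
Decomposition 2: common = {Title}, closure = {Title} → lossy.
Decomposition 3: common = {Title, Term, CourseID}, closure = {Title, Term, CourseID, Credits} → lossless.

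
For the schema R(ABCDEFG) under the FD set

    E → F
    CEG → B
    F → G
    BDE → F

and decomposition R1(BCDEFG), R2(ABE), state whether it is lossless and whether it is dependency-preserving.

Lossless test: (BE)⁺ = {BEFG}, which is a superkey of neither fragment — lossy.
Dependency preservation: every FD's attributes lie within a single fragment, so each can be enforced locally — preserved.

lossy but dependency-preserving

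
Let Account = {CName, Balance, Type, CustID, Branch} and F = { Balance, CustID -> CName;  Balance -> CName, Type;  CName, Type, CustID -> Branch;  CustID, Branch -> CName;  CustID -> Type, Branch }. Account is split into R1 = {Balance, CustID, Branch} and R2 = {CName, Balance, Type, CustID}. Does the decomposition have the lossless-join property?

Common attributes: R1 ∩ R2 = {Balance, CustID}.
Closure of {Balance, CustID}: Balance, CustID → CName applies, adding CName; Balance → CName, Type applies, adding Type; CName, Type, CustID → Branch applies, adding Branch. So (Balance, CustID)⁺ = {CName, Balance, Type, CustID, Branch}.
This closure contains every attribute of R1, so R1 ∩ R2 → R1. The join is lossless.

Yes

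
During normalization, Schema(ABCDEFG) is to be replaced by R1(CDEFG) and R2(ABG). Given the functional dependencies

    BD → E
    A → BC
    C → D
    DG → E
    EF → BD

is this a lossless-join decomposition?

Common attributes: R1 ∩ R2 = {G}.
No dependency enlarges {G}, so (G)⁺ = {G}.
The closure contains neither all of R1 = {CDEFG} nor all of R2 = {ABG}, so the common attributes are not a superkey of either fragment. The join is lossy.

No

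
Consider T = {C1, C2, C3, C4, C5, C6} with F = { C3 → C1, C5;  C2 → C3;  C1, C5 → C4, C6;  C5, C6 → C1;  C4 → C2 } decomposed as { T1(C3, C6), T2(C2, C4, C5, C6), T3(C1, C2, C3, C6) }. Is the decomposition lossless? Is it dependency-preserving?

Lossless test (chase): Rows 1 and 3 agree on C3; apply C3→C1, C5 and equate their C1, C5 entries. Rows 2 and 3 agree on C2; apply C2→C3 and equate their C3 entries. Rows 1 and 3 agree on C1, C5; apply C1, C5→C4, C6 and equate their C4, C6 entries. Rows 1 and 3 agree on C4; apply C4→C2 and equate their C2 entries. Rows 1 and 2 agree on C3; apply C3→C1, C5 and equate their C1, C5 entries. Rows 1 and 2 agree on C1, C5; apply C1, C5→C4, C6 and equate their C4, C6 entries. Row 1 is now all distinguished symbols — the join is lossless.
Dependency preservation: the restricted closure of {C1, C5} across the fragments never reaches {C4, C6}, so C1, C5 → C4, C6 cannot be enforced without a join — not preserved.

lossless but not dependency-preserving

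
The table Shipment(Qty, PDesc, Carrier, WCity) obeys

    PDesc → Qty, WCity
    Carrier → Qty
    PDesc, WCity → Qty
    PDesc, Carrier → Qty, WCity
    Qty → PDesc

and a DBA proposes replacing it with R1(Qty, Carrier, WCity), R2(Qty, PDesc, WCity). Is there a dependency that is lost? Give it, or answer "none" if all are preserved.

PDesc → Qty, WCity lies within R2.
Carrier → Qty lies within R1.
PDesc, WCity → Qty lies within R2.
PDesc, Carrier → Qty, WCity: restricted closure across fragments reaches Qty, WCity.
Qty → PDesc lies within R2.
Every dependency is enforceable on the fragments, so the decomposition is dependency-preserving.

none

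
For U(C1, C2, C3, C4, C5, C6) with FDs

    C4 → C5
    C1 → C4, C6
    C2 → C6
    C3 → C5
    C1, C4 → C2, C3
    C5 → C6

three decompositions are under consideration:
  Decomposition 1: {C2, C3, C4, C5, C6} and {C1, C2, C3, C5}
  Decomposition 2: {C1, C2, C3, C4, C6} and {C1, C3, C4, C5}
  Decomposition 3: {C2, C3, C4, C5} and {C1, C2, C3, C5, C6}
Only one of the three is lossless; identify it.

Decomposition 2

Decomposition 1: common = {C2, C3, C5}, closure = {C2, C3, C5, C6} → lossy.
Decomposition 2: common = {C1, C3, C4}, closure = {C1, C2, C3, C4, C5, C6} → lossless.
Decomposition 3: common = {C2, C3, C5}, closure = {C2, C3, C5, C6} → lossy.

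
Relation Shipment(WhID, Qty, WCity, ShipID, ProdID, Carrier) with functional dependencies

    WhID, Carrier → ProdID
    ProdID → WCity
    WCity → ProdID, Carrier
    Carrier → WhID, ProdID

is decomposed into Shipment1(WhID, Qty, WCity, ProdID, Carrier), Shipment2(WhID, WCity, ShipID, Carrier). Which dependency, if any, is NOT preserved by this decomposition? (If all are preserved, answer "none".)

none

WhID, Carrier → ProdID lies within Shipment1.
ProdID → WCity lies within Shipment1.
WCity → ProdID, Carrier lies within Shipment1.
Carrier → WhID, ProdID lies within Shipment1.
Every dependency is enforceable on the fragments, so the decomposition is dependency-preserving.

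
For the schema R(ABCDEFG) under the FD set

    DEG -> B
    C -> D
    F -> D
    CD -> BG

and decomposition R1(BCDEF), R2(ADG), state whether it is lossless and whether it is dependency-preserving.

lossy and not dependency-preserving

Lossless test: (D)⁺ = {D}, which is a superkey of neither fragment — lossy.
Dependency preservation: the restricted closure of {DEG} across the fragments never reaches {B}, so DEG → B cannot be enforced without a join — not preserved.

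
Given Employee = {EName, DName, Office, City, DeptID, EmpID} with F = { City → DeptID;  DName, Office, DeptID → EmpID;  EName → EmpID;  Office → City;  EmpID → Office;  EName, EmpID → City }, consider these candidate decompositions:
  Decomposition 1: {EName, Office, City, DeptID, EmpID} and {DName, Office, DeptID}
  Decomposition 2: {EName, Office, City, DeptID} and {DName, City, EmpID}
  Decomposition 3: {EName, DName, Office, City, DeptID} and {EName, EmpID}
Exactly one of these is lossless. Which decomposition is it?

Decomposition 3

Decomposition 1: common = {Office, DeptID}, closure = {Office, City, DeptID} → lossy.
Decomposition 2: common = {City}, closure = {City, DeptID} → lossy.
Decomposition 3: common = {EName}, closure = {EName, Office, City, DeptID, EmpID} → lossless.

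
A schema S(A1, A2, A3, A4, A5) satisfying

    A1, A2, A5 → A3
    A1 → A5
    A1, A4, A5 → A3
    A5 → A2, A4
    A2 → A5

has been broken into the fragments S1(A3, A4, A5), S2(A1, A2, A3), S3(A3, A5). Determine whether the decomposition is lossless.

No

Chase test. Columns are A1, A2, A3, A4, A5; row i has aⱼ where attribute j ∈ Si, else bᵢⱼ.
Initial tableau (one row per fragment):
  row 1: b11 b12 a3 a4 a5
  row 2: a1 a2 a3 b24 b25
  row 3: b31 b32 a3 b34 a5
Rows 1 and 3 agree on A5; apply A5→A2, A4 and equate their A2, A4 entries.
No row becomes fully distinguished — the join is lossy.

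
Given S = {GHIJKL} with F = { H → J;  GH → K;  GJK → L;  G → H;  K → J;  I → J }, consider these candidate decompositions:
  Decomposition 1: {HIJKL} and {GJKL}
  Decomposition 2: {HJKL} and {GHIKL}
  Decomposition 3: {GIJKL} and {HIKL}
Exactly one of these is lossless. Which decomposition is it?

Decomposition 1: common = {JKL}, closure = {JKL} → lossy.
Decomposition 2: common = {HKL}, closure = {HJKL} → lossless.
Decomposition 3: common = {IKL}, closure = {IJKL} → lossy.

Decomposition 2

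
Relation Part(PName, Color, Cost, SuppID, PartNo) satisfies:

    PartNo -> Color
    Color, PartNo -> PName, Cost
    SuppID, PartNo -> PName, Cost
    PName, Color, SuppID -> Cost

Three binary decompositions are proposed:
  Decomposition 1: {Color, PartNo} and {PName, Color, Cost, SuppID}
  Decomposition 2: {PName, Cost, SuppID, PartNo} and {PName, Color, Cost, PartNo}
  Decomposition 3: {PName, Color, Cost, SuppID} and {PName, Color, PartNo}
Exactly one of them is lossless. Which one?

Decomposition 1: common = {Color}, closure = {Color} → lossy.
Decomposition 2: common = {PName, Cost, PartNo}, closure = {PName, Color, Cost, PartNo} → lossless.
Decomposition 3: common = {PName, Color}, closure = {PName, Color} → lossy.

Decomposition 2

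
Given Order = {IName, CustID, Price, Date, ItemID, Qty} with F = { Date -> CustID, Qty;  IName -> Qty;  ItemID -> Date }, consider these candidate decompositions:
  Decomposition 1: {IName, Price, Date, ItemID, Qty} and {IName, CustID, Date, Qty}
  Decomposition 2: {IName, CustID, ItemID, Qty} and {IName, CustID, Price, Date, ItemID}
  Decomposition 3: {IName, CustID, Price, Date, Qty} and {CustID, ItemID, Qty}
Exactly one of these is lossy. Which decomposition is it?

Decomposition 1: common = {IName, Date, Qty}, closure = {IName, CustID, Date, Qty} → lossless.
Decomposition 2: common = {IName, CustID, ItemID}, closure = {IName, CustID, Date, ItemID, Qty} → lossless.
Decomposition 3: common = {CustID, Qty}, closure = {CustID, Qty} → lossy.

Decomposition 3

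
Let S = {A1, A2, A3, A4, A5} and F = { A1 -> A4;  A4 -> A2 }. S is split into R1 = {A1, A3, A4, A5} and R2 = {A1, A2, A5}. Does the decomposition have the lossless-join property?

Yes

Common attributes: R1 ∩ R2 = {A1, A5}.
Closure of {A1, A5}: A1 → A4 applies, adding A4; A4 → A2 applies, adding A2. So (A1, A5)⁺ = {A1, A2, A4, A5}.
This closure contains every attribute of R2, so R1 ∩ R2 → R2. The join is lossless.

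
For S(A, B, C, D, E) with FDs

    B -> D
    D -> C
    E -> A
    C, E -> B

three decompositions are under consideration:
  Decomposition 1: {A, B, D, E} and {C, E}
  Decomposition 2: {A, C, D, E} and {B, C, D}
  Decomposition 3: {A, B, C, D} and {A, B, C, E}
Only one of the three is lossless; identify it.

Decomposition 3

Decomposition 1: common = {E}, closure = {A, E} → lossy.
Decomposition 2: common = {C, D}, closure = {C, D} → lossy.
Decomposition 3: common = {A, B, C}, closure = {A, B, C, D} → lossless.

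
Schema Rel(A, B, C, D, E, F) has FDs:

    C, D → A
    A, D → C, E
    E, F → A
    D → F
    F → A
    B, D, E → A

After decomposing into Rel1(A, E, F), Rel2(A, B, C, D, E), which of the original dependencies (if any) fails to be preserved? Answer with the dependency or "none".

Check D → F: no single fragment contains all of {D, F}, and the restricted closure of {D} across the fragments never reaches {F}.
C, D → A is preserved.
A, D → C, E is preserved.
E, F → A is preserved.
F → A is preserved.
B, D, E → A is preserved.

D → F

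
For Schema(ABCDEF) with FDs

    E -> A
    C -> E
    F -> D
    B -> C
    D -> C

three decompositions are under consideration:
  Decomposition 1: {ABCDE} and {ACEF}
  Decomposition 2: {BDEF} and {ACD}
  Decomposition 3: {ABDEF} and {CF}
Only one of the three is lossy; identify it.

Decomposition 1: common = {ACE}, closure = {ACE} → lossy.
Decomposition 2: common = {D}, closure = {ACDE} → lossless.
Decomposition 3: common = {F}, closure = {ACDEF} → lossless.

Decomposition 1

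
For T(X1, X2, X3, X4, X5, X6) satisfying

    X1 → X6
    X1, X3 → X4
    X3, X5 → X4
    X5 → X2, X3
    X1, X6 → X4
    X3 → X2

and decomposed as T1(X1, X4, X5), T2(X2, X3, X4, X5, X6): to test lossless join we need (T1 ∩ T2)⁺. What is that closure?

X2, X3, X4, X5

T1 ∩ T2 = {X4, X5}.
X5 → X2, X3 applies, adding X2, X3
Closure: {X2, X3, X4, X5}.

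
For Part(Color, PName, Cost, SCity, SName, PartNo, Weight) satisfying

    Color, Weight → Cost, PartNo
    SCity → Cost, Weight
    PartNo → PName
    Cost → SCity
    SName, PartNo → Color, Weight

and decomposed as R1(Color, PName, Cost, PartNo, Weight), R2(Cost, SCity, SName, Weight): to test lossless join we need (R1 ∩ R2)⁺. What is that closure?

R1 ∩ R2 = {Cost, Weight}.
Cost → SCity applies, adding SCity
Closure: {Cost, SCity, Weight}.

Cost, SCity, Weight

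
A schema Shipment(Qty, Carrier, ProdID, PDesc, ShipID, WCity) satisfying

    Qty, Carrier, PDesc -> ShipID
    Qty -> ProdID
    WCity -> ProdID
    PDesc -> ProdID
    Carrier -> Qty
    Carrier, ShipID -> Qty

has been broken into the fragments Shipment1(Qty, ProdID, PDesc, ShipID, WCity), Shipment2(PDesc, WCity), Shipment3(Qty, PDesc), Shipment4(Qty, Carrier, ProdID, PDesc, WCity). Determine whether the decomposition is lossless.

No

Chase test. Columns are Qty, Carrier, ProdID, PDesc, ShipID, WCity; row i has aⱼ where attribute j ∈ Shipmenti, else bᵢⱼ.
Initial tableau (one row per fragment):
  row 1: a1 b12 a3 a4 a5 a6
  row 2: b21 b22 b23 a4 b25 a6
  row 3: a1 b32 b33 a4 b35 b36
  row 4: a1 a2 a3 a4 b45 a6
Rows 1 and 3 agree on Qty; apply Qty→ProdID and equate their ProdID entries.
Rows 1 and 2 agree on WCity; apply WCity→ProdID and equate their ProdID entries.
No row becomes fully distinguished — the join is lossy.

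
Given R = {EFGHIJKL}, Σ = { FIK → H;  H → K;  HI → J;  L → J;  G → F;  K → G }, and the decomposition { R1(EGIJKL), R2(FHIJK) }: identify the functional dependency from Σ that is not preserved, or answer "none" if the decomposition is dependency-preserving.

G → F

Check G → F: no single fragment contains all of {FG}, and the restricted closure of {G} across the fragments never reaches {F}.
FIK → H is preserved.
H → K is preserved.
HI → J is preserved.
L → J is preserved.
K → G is preserved.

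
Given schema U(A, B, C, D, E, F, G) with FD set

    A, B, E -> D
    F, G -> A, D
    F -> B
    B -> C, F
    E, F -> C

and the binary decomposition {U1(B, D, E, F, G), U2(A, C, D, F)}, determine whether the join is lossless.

Common attributes: U1 ∩ U2 = {D, F}.
Closure of {D, F}: F → B applies, adding B; B → C, F applies, adding C. So (D, F)⁺ = {B, C, D, F}.
The closure contains neither all of U1 = {B, D, E, F, G} nor all of U2 = {A, C, D, F}, so the common attributes are not a superkey of either fragment. The join is lossy.

No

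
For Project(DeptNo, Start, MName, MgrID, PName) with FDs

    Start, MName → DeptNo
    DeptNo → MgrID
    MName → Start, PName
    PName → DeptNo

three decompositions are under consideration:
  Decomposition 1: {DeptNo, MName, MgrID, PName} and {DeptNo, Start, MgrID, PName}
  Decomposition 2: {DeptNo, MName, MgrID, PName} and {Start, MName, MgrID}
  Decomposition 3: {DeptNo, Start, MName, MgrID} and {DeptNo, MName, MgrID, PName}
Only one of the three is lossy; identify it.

Decomposition 1

Decomposition 1: common = {DeptNo, MgrID, PName}, closure = {DeptNo, MgrID, PName} → lossy.
Decomposition 2: common = {MName, MgrID}, closure = {DeptNo, Start, MName, MgrID, PName} → lossless.
Decomposition 3: common = {DeptNo, MName, MgrID}, closure = {DeptNo, Start, MName, MgrID, PName} → lossless.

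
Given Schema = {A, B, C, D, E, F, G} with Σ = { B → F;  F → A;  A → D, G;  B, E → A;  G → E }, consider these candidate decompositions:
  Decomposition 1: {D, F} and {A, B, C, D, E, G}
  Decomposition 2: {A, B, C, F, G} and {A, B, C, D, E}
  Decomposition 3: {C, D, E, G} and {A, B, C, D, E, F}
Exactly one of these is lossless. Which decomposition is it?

Decomposition 2

Decomposition 1: common = {D}, closure = {D} → lossy.
Decomposition 2: common = {A, B, C}, closure = {A, B, C, D, E, F, G} → lossless.
Decomposition 3: common = {C, D, E}, closure = {C, D, E} → lossy.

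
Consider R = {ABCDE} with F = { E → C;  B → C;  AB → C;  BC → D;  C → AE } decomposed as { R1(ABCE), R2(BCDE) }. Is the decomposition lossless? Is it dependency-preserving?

Lossless test: (BCE)⁺ = {ABCDE}, which contains all of one fragment — lossless.
Dependency preservation: every FD's attributes lie within a single fragment, so each can be enforced locally — preserved.

lossless and dependency-preserving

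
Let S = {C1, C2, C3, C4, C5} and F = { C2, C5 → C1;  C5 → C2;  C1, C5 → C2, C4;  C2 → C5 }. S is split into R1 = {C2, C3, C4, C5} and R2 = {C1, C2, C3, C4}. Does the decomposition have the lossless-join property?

Yes

Common attributes: R1 ∩ R2 = {C2, C3, C4}.
Closure of {C2, C3, C4}: C2 → C5 applies, adding C5; C2, C5 → C1 applies, adding C1. So (C2, C3, C4)⁺ = {C1, C2, C3, C4, C5}.
This closure contains every attribute of R1, so R1 ∩ R2 → R1. The join is lossless.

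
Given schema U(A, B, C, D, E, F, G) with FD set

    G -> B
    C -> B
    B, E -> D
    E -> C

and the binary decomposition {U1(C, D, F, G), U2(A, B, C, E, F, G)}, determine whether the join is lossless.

No

Common attributes: U1 ∩ U2 = {C, F, G}.
Closure of {C, F, G}: G → B applies, adding B. So (C, F, G)⁺ = {B, C, F, G}.
The closure contains neither all of U1 = {C, D, F, G} nor all of U2 = {A, B, C, E, F, G}, so the common attributes are not a superkey of either fragment. The join is lossy.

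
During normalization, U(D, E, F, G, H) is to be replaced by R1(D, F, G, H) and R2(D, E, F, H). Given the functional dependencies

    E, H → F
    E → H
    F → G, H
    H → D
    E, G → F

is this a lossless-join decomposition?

Yes

Common attributes: R1 ∩ R2 = {D, F, H}.
Closure of {D, F, H}: F → G, H applies, adding G. So (D, F, H)⁺ = {D, F, G, H}.
This closure contains every attribute of R1, so R1 ∩ R2 → R1. The join is lossless.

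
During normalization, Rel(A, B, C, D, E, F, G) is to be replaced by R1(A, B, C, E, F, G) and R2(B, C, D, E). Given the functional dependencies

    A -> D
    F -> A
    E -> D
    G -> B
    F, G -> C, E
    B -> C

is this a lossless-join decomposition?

Common attributes: R1 ∩ R2 = {B, C, E}.
Closure of {B, C, E}: E → D applies, adding D. So (B, C, E)⁺ = {B, C, D, E}.
This closure contains every attribute of R2, so R1 ∩ R2 → R2. The join is lossless.

Yes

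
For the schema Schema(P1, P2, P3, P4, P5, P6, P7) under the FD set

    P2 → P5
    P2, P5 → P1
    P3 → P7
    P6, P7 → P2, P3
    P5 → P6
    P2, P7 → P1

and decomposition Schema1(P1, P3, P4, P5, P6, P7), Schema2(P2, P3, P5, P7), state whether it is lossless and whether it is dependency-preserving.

Lossless test: (P3, P5, P7)⁺ = {P1, P2, P3, P5, P6, P7}, which contains all of one fragment — lossless.
Dependency preservation: the restricted closure of {P2, P5} across the fragments never reaches {P1}, so P2, P5 → P1 cannot be enforced without a join — not preserved.

lossless but not dependency-preserving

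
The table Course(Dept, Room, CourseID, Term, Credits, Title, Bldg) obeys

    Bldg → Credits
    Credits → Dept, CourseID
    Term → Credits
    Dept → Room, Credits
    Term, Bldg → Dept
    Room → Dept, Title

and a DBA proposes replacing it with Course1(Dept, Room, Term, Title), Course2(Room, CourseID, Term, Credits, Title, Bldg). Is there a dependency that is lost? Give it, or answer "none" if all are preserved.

none

Bldg → Credits lies within Course2.
Credits → Dept, CourseID: restricted closure across fragments reaches Dept, CourseID.
Term → Credits lies within Course2.
Dept → Room, Credits: restricted closure across fragments reaches Room, Credits.
Term, Bldg → Dept: restricted closure across fragments reaches Dept.
Room → Dept, Title lies within Course1.
Every dependency is enforceable on the fragments, so the decomposition is dependency-preserving.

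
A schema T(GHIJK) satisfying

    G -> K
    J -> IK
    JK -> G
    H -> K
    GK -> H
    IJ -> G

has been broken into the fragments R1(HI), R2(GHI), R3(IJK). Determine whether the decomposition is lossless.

Chase test. Columns are GHIJK; row i has aⱼ where attribute j ∈ Ri, else bᵢⱼ.
Initial tableau (one row per fragment):
  row 1: b11 a2 a3 b14 b15
  row 2: a1 a2 a3 b24 b25
  row 3: b31 b32 a3 a4 a5
Rows 1 and 2 agree on H; apply H→K and equate their K entries.
No row becomes fully distinguished — the join is lossy.

No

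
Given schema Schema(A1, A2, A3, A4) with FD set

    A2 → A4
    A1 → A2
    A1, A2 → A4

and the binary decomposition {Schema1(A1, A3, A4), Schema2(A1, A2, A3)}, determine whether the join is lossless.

Common attributes: Schema1 ∩ Schema2 = {A1, A3}.
Closure of {A1, A3}: A1 → A2 applies, adding A2; A1, A2 → A4 applies, adding A4. So (A1, A3)⁺ = {A1, A2, A3, A4}.
This closure contains every attribute of Schema1, so Schema1 ∩ Schema2 → Schema1. The join is lossless.

Yes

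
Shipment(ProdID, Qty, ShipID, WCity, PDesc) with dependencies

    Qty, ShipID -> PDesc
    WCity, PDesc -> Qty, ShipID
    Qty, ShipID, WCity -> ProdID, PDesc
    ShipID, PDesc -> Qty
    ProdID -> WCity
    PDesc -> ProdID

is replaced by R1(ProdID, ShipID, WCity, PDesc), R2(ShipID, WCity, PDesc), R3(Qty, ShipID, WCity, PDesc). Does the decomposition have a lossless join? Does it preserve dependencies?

Lossless test (chase): Rows 1 and 2 agree on WCity, PDesc; apply WCity, PDesc→Qty, ShipID and equate their Qty, ShipID entries. Rows 1 and 3 agree on WCity, PDesc; apply WCity, PDesc→Qty, ShipID and equate their Qty, ShipID entries. Rows 1 and 2 agree on Qty, ShipID, WCity; apply Qty, ShipID, WCity→ProdID, PDesc and equate their ProdID, PDesc entries. Rows 1 and 3 agree on Qty, ShipID, WCity; apply Qty, ShipID, WCity→ProdID, PDesc and equate their ProdID, PDesc entries. Row 1 is now all distinguished symbols — the join is lossless.
Dependency preservation: Qty, ShipID, WCity → ProdID, PDesc is not contained in any single fragment, but the restricted closure of its left-hand side across the fragments still reaches the right-hand side; the remaining FDs each lie inside some fragment. All dependencies are preserved.

lossless and dependency-preserving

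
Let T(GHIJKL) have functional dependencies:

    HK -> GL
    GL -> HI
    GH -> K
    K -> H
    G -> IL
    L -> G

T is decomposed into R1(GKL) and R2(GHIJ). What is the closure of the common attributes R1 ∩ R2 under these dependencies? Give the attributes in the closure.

GHIKL

R1 ∩ R2 = {G}.
G → IL applies, adding IL
GL → HI applies, adding H
GH → K applies, adding K
Closure: {GHIKL}.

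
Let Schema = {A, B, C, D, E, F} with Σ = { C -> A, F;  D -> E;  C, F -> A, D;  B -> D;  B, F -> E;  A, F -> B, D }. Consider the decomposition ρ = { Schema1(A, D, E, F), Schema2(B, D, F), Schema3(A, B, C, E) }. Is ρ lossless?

No

Chase test. Columns are A, B, C, D, E, F; row i has aⱼ where attribute j ∈ Schemai, else bᵢⱼ.
Initial tableau (one row per fragment):
  row 1: a1 b12 b13 a4 a5 a6
  row 2: b21 a2 b23 a4 b25 a6
  row 3: a1 a2 a3 b34 a5 b36
Rows 1 and 2 agree on D; apply D→E and equate their E entries.
Rows 2 and 3 agree on B; apply B→D and equate their D entries.
No row becomes fully distinguished — the join is lossy.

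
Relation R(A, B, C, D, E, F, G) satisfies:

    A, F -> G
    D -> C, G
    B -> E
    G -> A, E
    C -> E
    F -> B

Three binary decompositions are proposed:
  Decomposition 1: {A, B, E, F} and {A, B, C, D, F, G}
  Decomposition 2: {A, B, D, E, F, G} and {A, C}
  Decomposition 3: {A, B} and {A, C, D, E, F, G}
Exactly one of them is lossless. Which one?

Decomposition 1

Decomposition 1: common = {A, B, F}, closure = {A, B, E, F, G} → lossless.
Decomposition 2: common = {A}, closure = {A} → lossy.
Decomposition 3: common = {A}, closure = {A} → lossy.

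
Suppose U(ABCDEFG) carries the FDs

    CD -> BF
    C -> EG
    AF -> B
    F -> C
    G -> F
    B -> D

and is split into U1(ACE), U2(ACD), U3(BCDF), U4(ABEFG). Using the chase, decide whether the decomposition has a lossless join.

Chase test. Columns are ABCDEFG; row i has aⱼ where attribute j ∈ Ui, else bᵢⱼ.
Initial tableau (one row per fragment):
  row 1: a1 b12 a3 b14 a5 b16 b17
  row 2: a1 b22 a3 a4 b25 b26 b27
  row 3: b31 a2 a3 a4 b35 a6 b37
  row 4: a1 a2 b43 b44 a5 a6 a7
Rows 2 and 3 agree on CD; apply CD→BF and equate their BF entries.
Rows 1 and 2 agree on C; apply C→EG and equate their EG entries.
Rows 1 and 3 agree on C; apply C→EG and equate their EG entries.
Rows 2 and 4 agree on F; apply F→C and equate their C entries.
Rows 1 and 2 agree on G; apply G→F and equate their F entries.
Rows 2 and 4 agree on B; apply B→D and equate their D entries.
Rows 1 and 4 agree on C; apply C→EG and equate their EG entries.
Rows 1 and 2 agree on AF; apply AF→B and equate their B entries.
Rows 1 and 2 agree on B; apply B→D and equate their D entries.
Row 1 is now all distinguished symbols — the join is lossless.

Yes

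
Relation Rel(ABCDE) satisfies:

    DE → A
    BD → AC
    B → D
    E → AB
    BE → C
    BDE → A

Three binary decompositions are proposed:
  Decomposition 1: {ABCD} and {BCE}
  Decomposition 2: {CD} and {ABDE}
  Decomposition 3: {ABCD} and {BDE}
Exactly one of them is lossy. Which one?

Decomposition 1: common = {BC}, closure = {ABCD} → lossless.
Decomposition 2: common = {D}, closure = {D} → lossy.
Decomposition 3: common = {BD}, closure = {ABCD} → lossless.

Decomposition 2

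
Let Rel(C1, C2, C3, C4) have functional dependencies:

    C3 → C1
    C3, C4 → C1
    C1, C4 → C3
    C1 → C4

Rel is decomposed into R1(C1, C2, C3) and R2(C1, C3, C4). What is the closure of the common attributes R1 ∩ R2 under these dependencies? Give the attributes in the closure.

R1 ∩ R2 = {C1, C3}.
C1 → C4 applies, adding C4
Closure: {C1, C3, C4}.

C1, C3, C4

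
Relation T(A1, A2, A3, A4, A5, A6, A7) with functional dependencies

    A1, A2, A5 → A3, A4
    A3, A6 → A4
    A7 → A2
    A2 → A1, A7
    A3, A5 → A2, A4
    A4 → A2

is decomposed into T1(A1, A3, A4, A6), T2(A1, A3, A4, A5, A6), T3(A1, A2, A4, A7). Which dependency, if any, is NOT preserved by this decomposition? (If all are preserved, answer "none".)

Check A1, A2, A5 → A3, A4: no single fragment contains all of {A1, A2, A3, A4, A5}, and the restricted closure of {A1, A2, A5} across the fragments never reaches {A3, A4}.
A3, A6 → A4 is preserved.
A7 → A2 is preserved.
A2 → A1, A7 is preserved.
A3, A5 → A2, A4 is preserved.
A4 → A2 is preserved.

A1, A2, A5 → A3, A4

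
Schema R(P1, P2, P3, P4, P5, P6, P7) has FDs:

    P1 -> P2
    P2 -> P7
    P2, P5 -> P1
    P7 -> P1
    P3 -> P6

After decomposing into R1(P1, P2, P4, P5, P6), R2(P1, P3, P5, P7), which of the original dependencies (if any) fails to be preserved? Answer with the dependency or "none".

Check P3 → P6: no single fragment contains all of {P3, P6}, and the restricted closure of {P3} across the fragments never reaches {P6}.
P1 → P2 is preserved.
P2 → P7 is preserved.
P2, P5 → P1 is preserved.
P7 → P1 is preserved.

P3 -> P6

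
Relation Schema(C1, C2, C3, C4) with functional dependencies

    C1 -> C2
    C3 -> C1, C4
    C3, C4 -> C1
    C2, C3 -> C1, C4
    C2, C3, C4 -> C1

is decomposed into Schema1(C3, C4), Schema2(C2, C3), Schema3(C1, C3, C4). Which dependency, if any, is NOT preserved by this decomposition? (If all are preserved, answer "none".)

C1 -> C2

Check C1 → C2: no single fragment contains all of {C1, C2}, and the restricted closure of {C1} across the fragments never reaches {C2}.
C3 → C1, C4 is preserved.
C3, C4 → C1 is preserved.
C2, C3 → C1, C4 is preserved.
C2, C3, C4 → C1 is preserved.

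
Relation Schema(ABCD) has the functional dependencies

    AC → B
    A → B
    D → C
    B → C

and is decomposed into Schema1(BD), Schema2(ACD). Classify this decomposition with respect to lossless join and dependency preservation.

Lossless test: (D)⁺ = {CD}, which is a superkey of neither fragment — lossy.
Dependency preservation: the restricted closure of {AC} across the fragments never reaches {B}, so AC → B cannot be enforced without a join — not preserved.

lossy and not dependency-preserving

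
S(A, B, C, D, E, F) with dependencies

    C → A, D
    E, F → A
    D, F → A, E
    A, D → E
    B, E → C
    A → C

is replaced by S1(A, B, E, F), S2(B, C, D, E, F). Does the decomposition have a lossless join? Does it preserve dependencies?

lossless but not dependency-preserving

Lossless test: (B, E, F)⁺ = {A, B, C, D, E, F}, which contains all of one fragment — lossless.
Dependency preservation: the restricted closure of {C} across the fragments never reaches {A, D}, so C → A, D cannot be enforced without a join — not preserved.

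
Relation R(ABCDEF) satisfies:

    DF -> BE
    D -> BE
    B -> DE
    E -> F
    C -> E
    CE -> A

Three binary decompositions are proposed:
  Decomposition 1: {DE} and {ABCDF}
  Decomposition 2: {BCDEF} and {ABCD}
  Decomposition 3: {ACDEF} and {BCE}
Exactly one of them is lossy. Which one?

Decomposition 3

Decomposition 1: common = {D}, closure = {BDEF} → lossless.
Decomposition 2: common = {BCD}, closure = {ABCDEF} → lossless.
Decomposition 3: common = {CE}, closure = {ACEF} → lossy.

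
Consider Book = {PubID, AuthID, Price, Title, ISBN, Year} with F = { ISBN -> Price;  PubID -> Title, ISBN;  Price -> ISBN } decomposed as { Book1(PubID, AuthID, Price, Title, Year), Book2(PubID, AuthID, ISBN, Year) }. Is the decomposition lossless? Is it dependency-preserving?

Lossless test: (PubID, AuthID, Year)⁺ = {PubID, AuthID, Price, Title, ISBN, Year}, which contains all of one fragment — lossless.
Dependency preservation: the restricted closure of {ISBN} across the fragments never reaches {Price}, so ISBN → Price cannot be enforced without a join — not preserved.

lossless but not dependency-preserving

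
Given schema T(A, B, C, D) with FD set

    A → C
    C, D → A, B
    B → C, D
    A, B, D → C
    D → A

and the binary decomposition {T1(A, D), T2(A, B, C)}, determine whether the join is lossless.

No

Common attributes: T1 ∩ T2 = {A}.
Closure of {A}: A → C applies, adding C. So (A)⁺ = {A, C}.
The closure contains neither all of T1 = {A, D} nor all of T2 = {A, B, C}, so the common attributes are not a superkey of either fragment. The join is lossy.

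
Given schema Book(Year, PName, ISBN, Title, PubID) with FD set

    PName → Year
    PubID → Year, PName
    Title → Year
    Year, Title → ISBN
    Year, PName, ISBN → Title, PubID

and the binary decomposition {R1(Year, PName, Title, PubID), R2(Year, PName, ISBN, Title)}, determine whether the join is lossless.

Yes

Common attributes: R1 ∩ R2 = {Year, PName, Title}.
Closure of {Year, PName, Title}: Year, Title → ISBN applies, adding ISBN; Year, PName, ISBN → Title, PubID applies, adding PubID. So (Year, PName, Title)⁺ = {Year, PName, ISBN, Title, PubID}.
This closure contains every attribute of R1, so R1 ∩ R2 → R1. The join is lossless.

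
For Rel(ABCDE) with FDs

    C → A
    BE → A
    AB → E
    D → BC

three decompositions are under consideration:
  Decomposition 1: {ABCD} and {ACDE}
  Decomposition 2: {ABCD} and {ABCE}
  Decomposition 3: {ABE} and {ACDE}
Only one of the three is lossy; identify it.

Decomposition 3

Decomposition 1: common = {ACD}, closure = {ABCDE} → lossless.
Decomposition 2: common = {ABC}, closure = {ABCE} → lossless.
Decomposition 3: common = {AE}, closure = {AE} → lossy.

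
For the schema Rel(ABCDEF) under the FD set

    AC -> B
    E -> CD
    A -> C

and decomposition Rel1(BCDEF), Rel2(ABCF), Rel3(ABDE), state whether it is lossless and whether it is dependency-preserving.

lossy but dependency-preserving

Lossless test (chase): Rows 1 and 3 agree on E; apply E→CD and equate their CD entries. No row becomes fully distinguished — the join is lossy.
Dependency preservation: every FD's attributes lie within a single fragment, so each can be enforced locally — preserved.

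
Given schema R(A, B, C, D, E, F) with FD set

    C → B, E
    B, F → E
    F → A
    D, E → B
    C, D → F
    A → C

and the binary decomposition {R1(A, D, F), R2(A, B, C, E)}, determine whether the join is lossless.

Common attributes: R1 ∩ R2 = {A}.
Closure of {A}: A → C applies, adding C; C → B, E applies, adding B, E. So (A)⁺ = {A, B, C, E}.
This closure contains every attribute of R2, so R1 ∩ R2 → R2. The join is lossless.

Yes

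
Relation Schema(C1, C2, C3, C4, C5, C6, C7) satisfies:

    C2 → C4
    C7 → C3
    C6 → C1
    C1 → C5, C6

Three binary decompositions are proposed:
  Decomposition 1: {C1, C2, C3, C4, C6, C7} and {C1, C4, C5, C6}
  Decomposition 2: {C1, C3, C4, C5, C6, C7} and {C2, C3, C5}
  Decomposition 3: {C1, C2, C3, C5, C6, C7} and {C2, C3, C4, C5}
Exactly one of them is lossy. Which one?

Decomposition 1: common = {C1, C4, C6}, closure = {C1, C4, C5, C6} → lossless.
Decomposition 2: common = {C3, C5}, closure = {C3, C5} → lossy.
Decomposition 3: common = {C2, C3, C5}, closure = {C2, C3, C4, C5} → lossless.

Decomposition 2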